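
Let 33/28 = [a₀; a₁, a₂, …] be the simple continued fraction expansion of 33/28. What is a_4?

2

⌊33/28⌋ = 1, remainder 5
⌊28/5⌋ = 5, remainder 3
⌊5/3⌋ = 1, remainder 2
⌊3/2⌋ = 1, remainder 1
⌊2/1⌋ = 2, remainder 0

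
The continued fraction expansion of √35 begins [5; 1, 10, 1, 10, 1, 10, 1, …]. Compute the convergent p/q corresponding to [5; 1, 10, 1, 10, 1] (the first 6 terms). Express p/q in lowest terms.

846/143

Start with 1.
10 + 1/(1/1) = 10 + 1/1 = 11/1
1 + 1/(11/1) = 1 + 1/11 = 12/11
10 + 1/(12/11) = 10 + 11/12 = 131/12
1 + 1/(131/12) = 1 + 12/131 = 143/131
5 + 1/(143/131) = 5 + 131/143 = 846/143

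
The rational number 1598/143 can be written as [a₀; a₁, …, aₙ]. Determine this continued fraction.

[11; 5, 1, 2, 1, 1, 3]

⌊1598/143⌋ = 11, remainder 25
⌊143/25⌋ = 5, remainder 18
⌊25/18⌋ = 1, remainder 7
⌊18/7⌋ = 2, remainder 4
⌊7/4⌋ = 1, remainder 3
⌊4/3⌋ = 1, remainder 1
⌊3/1⌋ = 3, remainder 0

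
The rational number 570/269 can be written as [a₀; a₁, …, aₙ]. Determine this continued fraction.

[2; 8, 2, 2, 6]

570 ÷ 269 → quotient 2, remainder 32
269 ÷ 32 → quotient 8, remainder 13
32 ÷ 13 → quotient 2, remainder 6
13 ÷ 6 → quotient 2, remainder 1
6 ÷ 1 → quotient 6, remainder 0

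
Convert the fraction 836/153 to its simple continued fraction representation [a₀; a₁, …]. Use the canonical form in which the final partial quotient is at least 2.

[5; 2, 6, 2, 5]

836 ÷ 153 → quotient 5, remainder 71
153 ÷ 71 → quotient 2, remainder 11
71 ÷ 11 → quotient 6, remainder 5
11 ÷ 5 → quotient 2, remainder 1
5 ÷ 1 → quotient 5, remainder 0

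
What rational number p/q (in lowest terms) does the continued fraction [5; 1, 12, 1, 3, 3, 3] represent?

3509/592

Start with 3.
3 + 1/(3/1) = 3 + 1/3 = 10/3
3 + 1/(10/3) = 3 + 3/10 = 33/10
1 + 1/(33/10) = 1 + 10/33 = 43/33
12 + 1/(43/33) = 12 + 33/43 = 549/43
1 + 1/(549/43) = 1 + 43/549 = 592/549
5 + 1/(592/549) = 5 + 549/592 = 3509/592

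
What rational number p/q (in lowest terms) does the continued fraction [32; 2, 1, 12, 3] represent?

3784/117

Use the convergent recurrence hₖ = aₖ·hₖ₋₁ + hₖ₋₂ (and likewise for the denominators kₖ):
a_0 = 32: 32/1
a_1 = 2: 65/2
a_2 = 1: 97/3
a_3 = 12: 1229/38
a_4 = 3: 3784/117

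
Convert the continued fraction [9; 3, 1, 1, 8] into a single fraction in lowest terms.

Use the convergent recurrence hₖ = aₖ·hₖ₋₁ + hₖ₋₂ (and likewise for the denominators kₖ):
a_0 = 9: 9/1
a_1 = 3: 28/3
a_2 = 1: 37/4
a_3 = 1: 65/7
a_4 = 8: 557/60

557/60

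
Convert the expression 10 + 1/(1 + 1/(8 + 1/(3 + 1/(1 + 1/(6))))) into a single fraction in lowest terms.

2723/250

a_0 = 10: 10/1
a_1 = 1: 11/1
a_2 = 8: 98/9
a_3 = 3: 305/28
a_4 = 1: 403/37
a_5 = 6: 2723/250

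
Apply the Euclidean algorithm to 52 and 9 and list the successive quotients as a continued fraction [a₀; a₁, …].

[5; 1, 3, 2]

⌊52/9⌋ = 5, remainder 7
⌊9/7⌋ = 1, remainder 2
⌊7/2⌋ = 3, remainder 1
⌊2/1⌋ = 2, remainder 0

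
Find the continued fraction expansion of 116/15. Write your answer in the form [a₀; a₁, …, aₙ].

Apply division with remainder until the remainder is 0:
116 = 7·15 + 11, so a_0 = 7
15 = 1·11 + 4, so a_1 = 1
11 = 2·4 + 3, so a_2 = 2
4 = 1·3 + 1, so a_3 = 1
3 = 3·1 + 0, so a_4 = 3

[7; 1, 2, 1, 3]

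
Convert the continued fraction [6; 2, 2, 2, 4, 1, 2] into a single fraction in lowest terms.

a_0 = 6: 6/1
a_1 = 2: 13/2
a_2 = 2: 32/5
a_3 = 2: 77/12
a_4 = 4: 340/53
a_5 = 1: 417/65
a_6 = 2: 1174/183

1174/183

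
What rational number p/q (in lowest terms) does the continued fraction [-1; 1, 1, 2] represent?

Starting at the tail and folding back:
Start with 2.
1 + 1/(2/1) = 1 + 1/2 = 3/2
1 + 1/(3/2) = 1 + 2/3 = 5/3
-1 + 1/(5/3) = -1 + 3/5 = -2/5

-2/5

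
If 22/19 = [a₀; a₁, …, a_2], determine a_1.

6

Run the Euclidean algorithm, recording each quotient:
22 ÷ 19 → quotient 1, remainder 3
19 ÷ 3 → quotient 6, remainder 1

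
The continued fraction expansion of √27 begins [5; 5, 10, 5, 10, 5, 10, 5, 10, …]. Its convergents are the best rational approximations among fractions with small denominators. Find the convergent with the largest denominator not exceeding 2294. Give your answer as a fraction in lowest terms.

a_0 = 5: 5/1  (≤ bound)
a_1 = 5: 26/5  (≤ bound)
a_2 = 10: 265/51  (≤ bound)
a_3 = 5: 1351/260  (≤ bound)
a_4 = 10: 13775/2651  (> 2294, stop)

1351/260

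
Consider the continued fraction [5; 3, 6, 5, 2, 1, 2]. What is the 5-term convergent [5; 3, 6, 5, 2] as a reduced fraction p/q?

1143/215

Use the convergent recurrence hₖ = aₖ·hₖ₋₁ + hₖ₋₂ (and likewise for the denominators kₖ):
a_0 = 5: 5/1
a_1 = 3: 16/3
a_2 = 6: 101/19
a_3 = 5: 521/98
a_4 = 2: 1143/215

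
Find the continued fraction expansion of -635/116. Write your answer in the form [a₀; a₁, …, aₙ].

[-6; 1, 1, 9, 6]

⌊-635/116⌋ = -6, remainder 61
⌊116/61⌋ = 1, remainder 55
⌊61/55⌋ = 1, remainder 6
⌊55/6⌋ = 9, remainder 1
⌊6/1⌋ = 6, remainder 0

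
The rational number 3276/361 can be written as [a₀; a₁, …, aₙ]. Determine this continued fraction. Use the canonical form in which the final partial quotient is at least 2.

3276 ÷ 361 → quotient 9, remainder 27
361 ÷ 27 → quotient 13, remainder 10
27 ÷ 10 → quotient 2, remainder 7
10 ÷ 7 → quotient 1, remainder 3
7 ÷ 3 → quotient 2, remainder 1
3 ÷ 1 → quotient 3, remainder 0

[9; 13, 2, 1, 2, 3]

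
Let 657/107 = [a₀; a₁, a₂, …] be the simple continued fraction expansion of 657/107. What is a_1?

Apply division with remainder until the remainder is 0:
⌊657/107⌋ = 6, remainder 15
⌊107/15⌋ = 7, remainder 2

7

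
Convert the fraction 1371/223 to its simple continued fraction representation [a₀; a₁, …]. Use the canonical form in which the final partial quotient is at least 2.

[6; 6, 1, 3, 8]

Repeatedly divide and take the remainder:
⌊1371/223⌋ = 6, remainder 33
⌊223/33⌋ = 6, remainder 25
⌊33/25⌋ = 1, remainder 8
⌊25/8⌋ = 3, remainder 1
⌊8/1⌋ = 8, remainder 0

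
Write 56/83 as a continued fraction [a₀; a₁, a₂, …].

Run the Euclidean algorithm, recording each quotient:
56 = 0·83 + 56, so a_0 = 0
83 = 1·56 + 27, so a_1 = 1
56 = 2·27 + 2, so a_2 = 2
27 = 13·2 + 1, so a_3 = 13
2 = 2·1 + 0, so a_4 = 2

[0; 1, 2, 13, 2]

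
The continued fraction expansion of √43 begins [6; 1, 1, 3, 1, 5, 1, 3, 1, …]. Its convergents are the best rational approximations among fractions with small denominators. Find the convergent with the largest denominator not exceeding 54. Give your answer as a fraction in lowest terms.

List convergents until the denominator exceeds the bound:
a_0 = 6: 6/1  (≤ bound)
a_1 = 1: 7/1  (≤ bound)
a_2 = 1: 13/2  (≤ bound)
a_3 = 3: 46/7  (≤ bound)
a_4 = 1: 59/9  (≤ bound)
a_5 = 5: 341/52  (≤ bound)
a_6 = 1: 400/61  (> 54, stop)

341/52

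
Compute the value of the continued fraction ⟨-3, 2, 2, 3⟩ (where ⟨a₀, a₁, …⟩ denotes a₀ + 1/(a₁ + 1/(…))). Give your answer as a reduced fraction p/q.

Start with 3.
2 + 1/(3/1) = 2 + 1/3 = 7/3
2 + 1/(7/3) = 2 + 3/7 = 17/7
-3 + 1/(17/7) = -3 + 7/17 = -44/17

-44/17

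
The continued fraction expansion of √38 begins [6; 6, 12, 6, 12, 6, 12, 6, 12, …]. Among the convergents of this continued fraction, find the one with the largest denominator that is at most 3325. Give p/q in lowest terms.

List convergents until the denominator exceeds the bound:
a_0 = 6: 6/1  (≤ bound)
a_1 = 6: 37/6  (≤ bound)
a_2 = 12: 450/73  (≤ bound)
a_3 = 6: 2737/444  (≤ bound)
a_4 = 12: 33294/5401  (> 3325, stop)

2737/444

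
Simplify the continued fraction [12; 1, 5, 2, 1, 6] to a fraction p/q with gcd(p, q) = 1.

1631/127

Starting at the tail and folding back:
Start with 6.
1 + 1/(6/1) = 1 + 1/6 = 7/6
2 + 1/(7/6) = 2 + 6/7 = 20/7
5 + 1/(20/7) = 5 + 7/20 = 107/20
1 + 1/(107/20) = 1 + 20/107 = 127/107
12 + 1/(127/107) = 12 + 107/127 = 1631/127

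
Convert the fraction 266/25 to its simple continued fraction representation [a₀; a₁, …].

⌊266/25⌋ = 10, remainder 16
⌊25/16⌋ = 1, remainder 9
⌊16/9⌋ = 1, remainder 7
⌊9/7⌋ = 1, remainder 2
⌊7/2⌋ = 3, remainder 1
⌊2/1⌋ = 2, remainder 0

[10; 1, 1, 1, 3, 2]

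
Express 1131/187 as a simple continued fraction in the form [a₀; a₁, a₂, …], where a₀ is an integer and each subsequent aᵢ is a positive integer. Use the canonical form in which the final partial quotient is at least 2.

1131 = 6·187 + 9, so a_0 = 6
187 = 20·9 + 7, so a_1 = 20
9 = 1·7 + 2, so a_2 = 1
7 = 3·2 + 1, so a_3 = 3
2 = 2·1 + 0, so a_4 = 2

[6; 20, 1, 3, 2]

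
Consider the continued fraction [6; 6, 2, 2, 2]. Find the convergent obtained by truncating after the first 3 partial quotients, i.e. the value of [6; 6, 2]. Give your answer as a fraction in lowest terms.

Start with 2.
6 + 1/(2/1) = 6 + 1/2 = 13/2
6 + 1/(13/2) = 6 + 2/13 = 80/13

80/13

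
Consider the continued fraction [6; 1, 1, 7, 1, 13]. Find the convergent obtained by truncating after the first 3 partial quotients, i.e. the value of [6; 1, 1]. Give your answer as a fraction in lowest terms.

13/2

Compute successive convergents:
a_0 = 6: 6/1
a_1 = 1: 7/1
a_2 = 1: 13/2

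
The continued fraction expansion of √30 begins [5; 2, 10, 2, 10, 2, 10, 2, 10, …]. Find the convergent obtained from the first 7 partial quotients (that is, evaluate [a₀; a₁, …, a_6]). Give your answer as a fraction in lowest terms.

a_0 = 5: 5/1
a_1 = 2: 11/2
a_2 = 10: 115/21
a_3 = 2: 241/44
a_4 = 10: 2525/461
a_5 = 2: 5291/966
a_6 = 10: 55435/10121

55435/10121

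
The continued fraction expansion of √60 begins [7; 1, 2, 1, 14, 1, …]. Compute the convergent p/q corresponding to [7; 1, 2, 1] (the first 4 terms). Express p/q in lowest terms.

Collapse the nested fraction from the inside out:
Start with 1.
2 + 1/(1/1) = 2 + 1/1 = 3/1
1 + 1/(3/1) = 1 + 1/3 = 4/3
7 + 1/(4/3) = 7 + 3/4 = 31/4

31/4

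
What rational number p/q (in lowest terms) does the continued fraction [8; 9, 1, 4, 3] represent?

a_0 = 8: 8/1
a_1 = 9: 73/9
a_2 = 1: 81/10
a_3 = 4: 397/49
a_4 = 3: 1272/157

1272/157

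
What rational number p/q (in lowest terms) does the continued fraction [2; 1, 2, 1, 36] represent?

Start with 36.
1 + 1/(36/1) = 1 + 1/36 = 37/36
2 + 1/(37/36) = 2 + 36/37 = 110/37
1 + 1/(110/37) = 1 + 37/110 = 147/110
2 + 1/(147/110) = 2 + 110/147 = 404/147

404/147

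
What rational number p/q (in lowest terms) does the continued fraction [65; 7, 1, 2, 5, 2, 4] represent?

78091/1199

Compute successive convergents:
a_0 = 65: 65/1
a_1 = 7: 456/7
a_2 = 1: 521/8
a_3 = 2: 1498/23
a_4 = 5: 8011/123
a_5 = 2: 17520/269
a_6 = 4: 78091/1199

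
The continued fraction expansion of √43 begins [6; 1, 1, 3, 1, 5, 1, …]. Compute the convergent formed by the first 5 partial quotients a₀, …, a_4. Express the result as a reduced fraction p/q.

59/9

a_0 = 6: 6/1
a_1 = 1: 7/1
a_2 = 1: 13/2
a_3 = 3: 46/7
a_4 = 1: 59/9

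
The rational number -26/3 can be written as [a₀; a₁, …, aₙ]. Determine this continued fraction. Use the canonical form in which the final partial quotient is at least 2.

[-9; 3]

-26 = -9·3 + 1, so a_0 = -9
3 = 3·1 + 0, so a_1 = 3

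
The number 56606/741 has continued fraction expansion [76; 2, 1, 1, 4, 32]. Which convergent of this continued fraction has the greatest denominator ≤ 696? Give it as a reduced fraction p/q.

1757/23

List convergents until the denominator exceeds the bound:
a_0 = 76: 76/1  (≤ bound)
a_1 = 2: 153/2  (≤ bound)
a_2 = 1: 229/3  (≤ bound)
a_3 = 1: 382/5  (≤ bound)
a_4 = 4: 1757/23  (≤ bound)
a_5 = 32: 56606/741  (> 696, stop)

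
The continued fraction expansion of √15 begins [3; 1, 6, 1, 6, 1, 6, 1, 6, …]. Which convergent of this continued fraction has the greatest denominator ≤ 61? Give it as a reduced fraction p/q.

a_0 = 3: 3/1  (≤ bound)
a_1 = 1: 4/1  (≤ bound)
a_2 = 6: 27/7  (≤ bound)
a_3 = 1: 31/8  (≤ bound)
a_4 = 6: 213/55  (≤ bound)
a_5 = 1: 244/63  (> 61, stop)

213/55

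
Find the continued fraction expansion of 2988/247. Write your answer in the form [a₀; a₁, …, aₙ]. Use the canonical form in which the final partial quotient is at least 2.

[12; 10, 3, 2, 3]

Apply division with remainder until the remainder is 0:
⌊2988/247⌋ = 12, remainder 24
⌊247/24⌋ = 10, remainder 7
⌊24/7⌋ = 3, remainder 3
⌊7/3⌋ = 2, remainder 1
⌊3/1⌋ = 3, remainder 0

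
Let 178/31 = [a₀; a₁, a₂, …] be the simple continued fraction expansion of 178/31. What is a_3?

Apply division with remainder until the remainder is 0:
178 = 5·31 + 23, so a_0 = 5
31 = 1·23 + 8, so a_1 = 1
23 = 2·8 + 7, so a_2 = 2
8 = 1·7 + 1, so a_3 = 1

1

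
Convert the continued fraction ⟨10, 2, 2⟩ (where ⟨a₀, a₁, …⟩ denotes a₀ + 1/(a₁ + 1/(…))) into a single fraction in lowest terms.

52/5

Collapse the nested fraction from the inside out:
Start with 2.
2 + 1/(2/1) = 2 + 1/2 = 5/2
10 + 1/(5/2) = 10 + 2/5 = 52/5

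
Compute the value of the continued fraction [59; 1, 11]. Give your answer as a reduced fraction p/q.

719/12

Compute successive convergents:
a_0 = 59: 59/1
a_1 = 1: 60/1
a_2 = 11: 719/12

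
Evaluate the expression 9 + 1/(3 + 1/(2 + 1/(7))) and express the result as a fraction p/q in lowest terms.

483/52

a_0 = 9: 9/1
a_1 = 3: 28/3
a_2 = 2: 65/7
a_3 = 7: 483/52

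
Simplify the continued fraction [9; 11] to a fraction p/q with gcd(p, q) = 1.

Start with 11.
9 + 1/(11/1) = 9 + 1/11 = 100/11

100/11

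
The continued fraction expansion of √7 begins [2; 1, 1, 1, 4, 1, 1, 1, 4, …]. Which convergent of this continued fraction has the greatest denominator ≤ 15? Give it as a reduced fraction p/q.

a_0 = 2: 2/1  (≤ bound)
a_1 = 1: 3/1  (≤ bound)
a_2 = 1: 5/2  (≤ bound)
a_3 = 1: 8/3  (≤ bound)
a_4 = 4: 37/14  (≤ bound)
a_5 = 1: 45/17  (> 15, stop)

37/14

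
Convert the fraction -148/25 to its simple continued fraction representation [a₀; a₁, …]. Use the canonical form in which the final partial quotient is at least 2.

⌊-148/25⌋ = -6, remainder 2
⌊25/2⌋ = 12, remainder 1
⌊2/1⌋ = 2, remainder 0

[-6; 12, 2]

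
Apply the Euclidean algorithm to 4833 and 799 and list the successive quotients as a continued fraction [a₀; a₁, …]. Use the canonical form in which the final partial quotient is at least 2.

[6; 20, 2, 19]

Apply division with remainder until the remainder is 0:
4833 = 6·799 + 39, so a_0 = 6
799 = 20·39 + 19, so a_1 = 20
39 = 2·19 + 1, so a_2 = 2
19 = 19·1 + 0, so a_3 = 19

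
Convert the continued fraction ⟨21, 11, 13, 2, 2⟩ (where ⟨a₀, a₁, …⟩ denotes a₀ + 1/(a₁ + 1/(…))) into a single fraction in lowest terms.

Work from the innermost term outward:
Start with 2.
2 + 1/(2/1) = 2 + 1/2 = 5/2
13 + 1/(5/2) = 13 + 2/5 = 67/5
11 + 1/(67/5) = 11 + 5/67 = 742/67
21 + 1/(742/67) = 21 + 67/742 = 15649/742

15649/742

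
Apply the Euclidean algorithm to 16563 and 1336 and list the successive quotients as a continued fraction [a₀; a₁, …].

[12; 2, 1, 1, 15, 8, 2]

16563 ÷ 1336 → quotient 12, remainder 531
1336 ÷ 531 → quotient 2, remainder 274
531 ÷ 274 → quotient 1, remainder 257
274 ÷ 257 → quotient 1, remainder 17
257 ÷ 17 → quotient 15, remainder 2
17 ÷ 2 → quotient 8, remainder 1
2 ÷ 1 → quotient 2, remainder 0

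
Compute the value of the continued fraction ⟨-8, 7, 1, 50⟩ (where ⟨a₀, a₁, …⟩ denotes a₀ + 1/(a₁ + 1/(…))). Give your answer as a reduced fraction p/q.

a_0 = -8: -8/1
a_1 = 7: -55/7
a_2 = 1: -63/8
a_3 = 50: -3205/407

-3205/407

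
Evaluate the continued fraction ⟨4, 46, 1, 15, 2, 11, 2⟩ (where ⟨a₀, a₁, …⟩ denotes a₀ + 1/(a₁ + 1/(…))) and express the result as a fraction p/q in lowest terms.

149307/37129

Starting at the tail and folding back:
Start with 2.
11 + 1/(2/1) = 11 + 1/2 = 23/2
2 + 1/(23/2) = 2 + 2/23 = 48/23
15 + 1/(48/23) = 15 + 23/48 = 743/48
1 + 1/(743/48) = 1 + 48/743 = 791/743
46 + 1/(791/743) = 46 + 743/791 = 37129/791
4 + 1/(37129/791) = 4 + 791/37129 = 149307/37129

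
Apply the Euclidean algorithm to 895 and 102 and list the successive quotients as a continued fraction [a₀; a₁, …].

895 ÷ 102 → quotient 8, remainder 79
102 ÷ 79 → quotient 1, remainder 23
79 ÷ 23 → quotient 3, remainder 10
23 ÷ 10 → quotient 2, remainder 3
10 ÷ 3 → quotient 3, remainder 1
3 ÷ 1 → quotient 3, remainder 0

[8; 1, 3, 2, 3, 3]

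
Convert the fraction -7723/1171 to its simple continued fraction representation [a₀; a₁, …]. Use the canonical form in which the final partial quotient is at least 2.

-7723 = -7·1171 + 474, so a_0 = -7
1171 = 2·474 + 223, so a_1 = 2
474 = 2·223 + 28, so a_2 = 2
223 = 7·28 + 27, so a_3 = 7
28 = 1·27 + 1, so a_4 = 1
27 = 27·1 + 0, so a_5 = 27

[-7; 2, 2, 7, 1, 27]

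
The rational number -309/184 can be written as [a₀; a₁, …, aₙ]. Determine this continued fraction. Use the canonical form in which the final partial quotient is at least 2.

[-2; 3, 8, 2, 3]

-309 ÷ 184 → quotient -2, remainder 59
184 ÷ 59 → quotient 3, remainder 7
59 ÷ 7 → quotient 8, remainder 3
7 ÷ 3 → quotient 2, remainder 1
3 ÷ 1 → quotient 3, remainder 0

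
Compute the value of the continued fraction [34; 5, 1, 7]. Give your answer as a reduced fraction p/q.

a_0 = 34: 34/1
a_1 = 5: 171/5
a_2 = 1: 205/6
a_3 = 7: 1606/47

1606/47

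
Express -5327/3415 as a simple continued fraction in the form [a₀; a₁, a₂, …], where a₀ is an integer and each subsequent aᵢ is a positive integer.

[-2; 2, 3, 1, 2, 13, 3, 3]

-5327 = -2·3415 + 1503, so a_0 = -2
3415 = 2·1503 + 409, so a_1 = 2
1503 = 3·409 + 276, so a_2 = 3
409 = 1·276 + 133, so a_3 = 1
276 = 2·133 + 10, so a_4 = 2
133 = 13·10 + 3, so a_5 = 13
10 = 3·3 + 1, so a_6 = 3
3 = 3·1 + 0, so a_7 = 3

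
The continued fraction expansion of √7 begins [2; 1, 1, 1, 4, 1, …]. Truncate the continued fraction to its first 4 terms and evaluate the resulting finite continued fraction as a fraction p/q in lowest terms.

Start with 1.
1 + 1/(1/1) = 1 + 1/1 = 2/1
1 + 1/(2/1) = 1 + 1/2 = 3/2
2 + 1/(3/2) = 2 + 2/3 = 8/3

8/3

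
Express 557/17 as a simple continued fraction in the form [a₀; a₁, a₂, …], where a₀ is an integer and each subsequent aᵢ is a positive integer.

Apply division with remainder until the remainder is 0:
⌊557/17⌋ = 32, remainder 13
⌊17/13⌋ = 1, remainder 4
⌊13/4⌋ = 3, remainder 1
⌊4/1⌋ = 4, remainder 0

[32; 1, 3, 4]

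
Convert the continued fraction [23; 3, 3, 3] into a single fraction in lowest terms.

a_0 = 23: 23/1
a_1 = 3: 70/3
a_2 = 3: 233/10
a_3 = 3: 769/33

769/33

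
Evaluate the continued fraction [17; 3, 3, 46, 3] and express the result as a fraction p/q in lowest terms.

Build up convergents one term at a time:
a_0 = 17: 17/1
a_1 = 3: 52/3
a_2 = 3: 173/10
a_3 = 46: 8010/463
a_4 = 3: 24203/1399

24203/1399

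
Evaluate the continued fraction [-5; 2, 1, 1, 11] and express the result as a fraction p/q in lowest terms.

-267/58

Collapse the nested fraction from the inside out:
Start with 11.
1 + 1/(11/1) = 1 + 1/11 = 12/11
1 + 1/(12/11) = 1 + 11/12 = 23/12
2 + 1/(23/12) = 2 + 12/23 = 58/23
-5 + 1/(58/23) = -5 + 23/58 = -267/58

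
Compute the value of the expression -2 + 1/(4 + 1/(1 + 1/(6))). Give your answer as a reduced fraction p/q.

Compute successive convergents:
a_0 = -2: -2/1
a_1 = 4: -7/4
a_2 = 1: -9/5
a_3 = 6: -61/34

-61/34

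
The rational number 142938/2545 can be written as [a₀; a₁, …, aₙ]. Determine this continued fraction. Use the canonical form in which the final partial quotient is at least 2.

[56; 6, 11, 3, 2, 1, 3]

Apply division with remainder until the remainder is 0:
⌊142938/2545⌋ = 56, remainder 418
⌊2545/418⌋ = 6, remainder 37
⌊418/37⌋ = 11, remainder 11
⌊37/11⌋ = 3, remainder 4
⌊11/4⌋ = 2, remainder 3
⌊4/3⌋ = 1, remainder 1
⌊3/1⌋ = 3, remainder 0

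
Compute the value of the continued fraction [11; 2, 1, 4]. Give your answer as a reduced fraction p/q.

159/14

a_0 = 11: 11/1
a_1 = 2: 23/2
a_2 = 1: 34/3
a_3 = 4: 159/14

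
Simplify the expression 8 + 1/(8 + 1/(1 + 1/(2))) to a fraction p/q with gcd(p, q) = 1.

Compute successive convergents:
a_0 = 8: 8/1
a_1 = 8: 65/8
a_2 = 1: 73/9
a_3 = 2: 211/26

211/26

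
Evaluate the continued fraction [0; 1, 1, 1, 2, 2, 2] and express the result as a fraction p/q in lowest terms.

Build up convergents one term at a time:
a_0 = 0: 0/1
a_1 = 1: 1/1
a_2 = 1: 1/2
a_3 = 1: 2/3
a_4 = 2: 5/8
a_5 = 2: 12/19
a_6 = 2: 29/46

29/46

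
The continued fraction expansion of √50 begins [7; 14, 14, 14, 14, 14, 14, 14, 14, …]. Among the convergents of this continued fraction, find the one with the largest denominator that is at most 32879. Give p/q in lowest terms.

19601/2772

List convergents until the denominator exceeds the bound:
a_0 = 7: 7/1  (≤ bound)
a_1 = 14: 99/14  (≤ bound)
a_2 = 14: 1393/197  (≤ bound)
a_3 = 14: 19601/2772  (≤ bound)
a_4 = 14: 275807/39005  (> 32879, stop)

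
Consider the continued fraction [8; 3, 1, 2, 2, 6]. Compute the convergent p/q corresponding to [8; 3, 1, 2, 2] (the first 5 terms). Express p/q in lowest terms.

215/26

Work from the innermost term outward:
Start with 2.
2 + 1/(2/1) = 2 + 1/2 = 5/2
1 + 1/(5/2) = 1 + 2/5 = 7/5
3 + 1/(7/5) = 3 + 5/7 = 26/7
8 + 1/(26/7) = 8 + 7/26 = 215/26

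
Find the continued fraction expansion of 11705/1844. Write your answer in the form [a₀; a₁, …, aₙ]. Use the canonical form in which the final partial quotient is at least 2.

[6; 2, 1, 7, 8, 1, 3, 2]

⌊11705/1844⌋ = 6, remainder 641
⌊1844/641⌋ = 2, remainder 562
⌊641/562⌋ = 1, remainder 79
⌊562/79⌋ = 7, remainder 9
⌊79/9⌋ = 8, remainder 7
⌊9/7⌋ = 1, remainder 2
⌊7/2⌋ = 3, remainder 1
⌊2/1⌋ = 2, remainder 0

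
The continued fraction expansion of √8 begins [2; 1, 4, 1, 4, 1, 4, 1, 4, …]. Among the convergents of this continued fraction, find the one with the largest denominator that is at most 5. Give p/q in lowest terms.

14/5

List convergents until the denominator exceeds the bound:
a_0 = 2: 2/1  (≤ bound)
a_1 = 1: 3/1  (≤ bound)
a_2 = 4: 14/5  (≤ bound)
a_3 = 1: 17/6  (> 5, stop)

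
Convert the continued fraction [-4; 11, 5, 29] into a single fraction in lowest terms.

Use the convergent recurrence hₖ = aₖ·hₖ₋₁ + hₖ₋₂ (and likewise for the denominators kₖ):
a_0 = -4: -4/1
a_1 = 11: -43/11
a_2 = 5: -219/56
a_3 = 29: -6394/1635

-6394/1635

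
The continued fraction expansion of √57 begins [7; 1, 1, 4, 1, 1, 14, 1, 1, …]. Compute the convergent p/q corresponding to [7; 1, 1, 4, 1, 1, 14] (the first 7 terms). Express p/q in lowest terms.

a_0 = 7: 7/1
a_1 = 1: 8/1
a_2 = 1: 15/2
a_3 = 4: 68/9
a_4 = 1: 83/11
a_5 = 1: 151/20
a_6 = 14: 2197/291

2197/291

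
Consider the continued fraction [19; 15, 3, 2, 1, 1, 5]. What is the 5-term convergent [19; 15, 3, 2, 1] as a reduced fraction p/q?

Compute successive convergents:
a_0 = 19: 19/1
a_1 = 15: 286/15
a_2 = 3: 877/46
a_3 = 2: 2040/107
a_4 = 1: 2917/153

2917/153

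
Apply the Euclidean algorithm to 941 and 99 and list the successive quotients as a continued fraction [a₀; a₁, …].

[9; 1, 1, 49]

941 ÷ 99 → quotient 9, remainder 50
99 ÷ 50 → quotient 1, remainder 49
50 ÷ 49 → quotient 1, remainder 1
49 ÷ 1 → quotient 49, remainder 0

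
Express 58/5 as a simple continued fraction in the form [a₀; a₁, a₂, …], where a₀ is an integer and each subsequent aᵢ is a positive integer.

[11; 1, 1, 2]

⌊58/5⌋ = 11, remainder 3
⌊5/3⌋ = 1, remainder 2
⌊3/2⌋ = 1, remainder 1
⌊2/1⌋ = 2, remainder 0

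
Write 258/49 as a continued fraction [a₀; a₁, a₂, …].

[5; 3, 1, 3, 3]

⌊258/49⌋ = 5, remainder 13
⌊49/13⌋ = 3, remainder 10
⌊13/10⌋ = 1, remainder 3
⌊10/3⌋ = 3, remainder 1
⌊3/1⌋ = 3, remainder 0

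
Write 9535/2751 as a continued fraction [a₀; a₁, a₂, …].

[3; 2, 6, 1, 5, 1, 12, 2]

9535 = 3·2751 + 1282, so a_0 = 3
2751 = 2·1282 + 187, so a_1 = 2
1282 = 6·187 + 160, so a_2 = 6
187 = 1·160 + 27, so a_3 = 1
160 = 5·27 + 25, so a_4 = 5
27 = 1·25 + 2, so a_5 = 1
25 = 12·2 + 1, so a_6 = 12
2 = 2·1 + 0, so a_7 = 2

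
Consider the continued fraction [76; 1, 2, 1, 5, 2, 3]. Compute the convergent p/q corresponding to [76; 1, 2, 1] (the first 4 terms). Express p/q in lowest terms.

307/4

Start with 1.
2 + 1/(1/1) = 2 + 1/1 = 3/1
1 + 1/(3/1) = 1 + 1/3 = 4/3
76 + 1/(4/3) = 76 + 3/4 = 307/4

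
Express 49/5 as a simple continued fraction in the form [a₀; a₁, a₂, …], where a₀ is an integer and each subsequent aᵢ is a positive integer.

Repeatedly divide and take the remainder:
49 = 9·5 + 4, so a_0 = 9
5 = 1·4 + 1, so a_1 = 1
4 = 4·1 + 0, so a_2 = 4

[9; 1, 4]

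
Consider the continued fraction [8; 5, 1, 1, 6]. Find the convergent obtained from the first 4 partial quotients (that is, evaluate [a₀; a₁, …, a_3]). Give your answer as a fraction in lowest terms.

Starting at the tail and folding back:
Start with 1.
1 + 1/(1/1) = 1 + 1/1 = 2/1
5 + 1/(2/1) = 5 + 1/2 = 11/2
8 + 1/(11/2) = 8 + 2/11 = 90/11

90/11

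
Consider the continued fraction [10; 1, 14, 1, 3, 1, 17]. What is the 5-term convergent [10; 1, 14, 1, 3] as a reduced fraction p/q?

a_0 = 10: 10/1
a_1 = 1: 11/1
a_2 = 14: 164/15
a_3 = 1: 175/16
a_4 = 3: 689/63

689/63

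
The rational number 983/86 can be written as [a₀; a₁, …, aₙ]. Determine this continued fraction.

[11; 2, 3, 12]

Apply division with remainder until the remainder is 0:
983 = 11·86 + 37, so a_0 = 11
86 = 2·37 + 12, so a_1 = 2
37 = 3·12 + 1, so a_2 = 3
12 = 12·1 + 0, so a_3 = 12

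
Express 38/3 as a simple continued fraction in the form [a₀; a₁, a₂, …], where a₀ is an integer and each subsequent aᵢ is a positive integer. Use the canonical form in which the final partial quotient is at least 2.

Run the Euclidean algorithm, recording each quotient:
38 = 12·3 + 2, so a_0 = 12
3 = 1·2 + 1, so a_1 = 1
2 = 2·1 + 0, so a_2 = 2

[12; 1, 2]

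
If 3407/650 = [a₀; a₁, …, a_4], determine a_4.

3

⌊3407/650⌋ = 5, remainder 157
⌊650/157⌋ = 4, remainder 22
⌊157/22⌋ = 7, remainder 3
⌊22/3⌋ = 7, remainder 1
⌊3/1⌋ = 3, remainder 0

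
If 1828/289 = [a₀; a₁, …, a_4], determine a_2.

1828 = 6·289 + 94, so a_0 = 6
289 = 3·94 + 7, so a_1 = 3
94 = 13·7 + 3, so a_2 = 13

13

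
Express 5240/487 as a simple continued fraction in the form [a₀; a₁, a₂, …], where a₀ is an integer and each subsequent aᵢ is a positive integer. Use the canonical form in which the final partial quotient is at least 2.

Apply division with remainder until the remainder is 0:
5240 ÷ 487 → quotient 10, remainder 370
487 ÷ 370 → quotient 1, remainder 117
370 ÷ 117 → quotient 3, remainder 19
117 ÷ 19 → quotient 6, remainder 3
19 ÷ 3 → quotient 6, remainder 1
3 ÷ 1 → quotient 3, remainder 0

[10; 1, 3, 6, 6, 3]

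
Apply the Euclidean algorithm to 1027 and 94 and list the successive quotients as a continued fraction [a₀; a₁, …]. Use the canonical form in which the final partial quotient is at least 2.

1027 = 10·94 + 87, so a_0 = 10
94 = 1·87 + 7, so a_1 = 1
87 = 12·7 + 3, so a_2 = 12
7 = 2·3 + 1, so a_3 = 2
3 = 3·1 + 0, so a_4 = 3

[10; 1, 12, 2, 3]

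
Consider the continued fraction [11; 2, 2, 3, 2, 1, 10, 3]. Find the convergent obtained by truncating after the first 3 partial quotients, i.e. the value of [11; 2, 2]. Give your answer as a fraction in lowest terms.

a_0 = 11: 11/1
a_1 = 2: 23/2
a_2 = 2: 57/5

57/5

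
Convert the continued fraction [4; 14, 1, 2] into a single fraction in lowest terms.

179/44

a_0 = 4: 4/1
a_1 = 14: 57/14
a_2 = 1: 61/15
a_3 = 2: 179/44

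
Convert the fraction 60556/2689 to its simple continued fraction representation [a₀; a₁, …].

[22; 1, 1, 12, 15, 3, 2]

60556 = 22·2689 + 1398, so a_0 = 22
2689 = 1·1398 + 1291, so a_1 = 1
1398 = 1·1291 + 107, so a_2 = 1
1291 = 12·107 + 7, so a_3 = 12
107 = 15·7 + 2, so a_4 = 15
7 = 3·2 + 1, so a_5 = 3
2 = 2·1 + 0, so a_6 = 2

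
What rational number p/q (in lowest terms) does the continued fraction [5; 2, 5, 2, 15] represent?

2025/371

Start with 15.
2 + 1/(15/1) = 2 + 1/15 = 31/15
5 + 1/(31/15) = 5 + 15/31 = 170/31
2 + 1/(170/31) = 2 + 31/170 = 371/170
5 + 1/(371/170) = 5 + 170/371 = 2025/371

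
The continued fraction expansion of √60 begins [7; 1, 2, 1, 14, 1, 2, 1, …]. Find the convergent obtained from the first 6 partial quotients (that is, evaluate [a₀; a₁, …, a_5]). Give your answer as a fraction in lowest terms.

488/63

Start with 1.
14 + 1/(1/1) = 14 + 1/1 = 15/1
1 + 1/(15/1) = 1 + 1/15 = 16/15
2 + 1/(16/15) = 2 + 15/16 = 47/16
1 + 1/(47/16) = 1 + 16/47 = 63/47
7 + 1/(63/47) = 7 + 47/63 = 488/63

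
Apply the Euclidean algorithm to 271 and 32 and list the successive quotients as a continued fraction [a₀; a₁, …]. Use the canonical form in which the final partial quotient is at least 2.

271 = 8·32 + 15, so a_0 = 8
32 = 2·15 + 2, so a_1 = 2
15 = 7·2 + 1, so a_2 = 7
2 = 2·1 + 0, so a_3 = 2

[8; 2, 7, 2]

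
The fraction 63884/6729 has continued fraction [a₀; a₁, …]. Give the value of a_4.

1

Run the Euclidean algorithm, recording each quotient:
63884 ÷ 6729 → quotient 9, remainder 3323
6729 ÷ 3323 → quotient 2, remainder 83
3323 ÷ 83 → quotient 40, remainder 3
83 ÷ 3 → quotient 27, remainder 2
3 ÷ 2 → quotient 1, remainder 1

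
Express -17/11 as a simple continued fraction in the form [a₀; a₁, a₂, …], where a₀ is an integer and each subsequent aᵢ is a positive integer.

-17 = -2·11 + 5, so a_0 = -2
11 = 2·5 + 1, so a_1 = 2
5 = 5·1 + 0, so a_2 = 5

[-2; 2, 5]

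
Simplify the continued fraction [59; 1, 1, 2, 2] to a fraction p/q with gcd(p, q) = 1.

715/12

Start with 2.
2 + 1/(2/1) = 2 + 1/2 = 5/2
1 + 1/(5/2) = 1 + 2/5 = 7/5
1 + 1/(7/5) = 1 + 5/7 = 12/7
59 + 1/(12/7) = 59 + 7/12 = 715/12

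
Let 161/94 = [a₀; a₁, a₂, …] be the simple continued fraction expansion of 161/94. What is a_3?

2

Repeatedly divide and take the remainder:
161 ÷ 94 → quotient 1, remainder 67
94 ÷ 67 → quotient 1, remainder 27
67 ÷ 27 → quotient 2, remainder 13
27 ÷ 13 → quotient 2, remainder 1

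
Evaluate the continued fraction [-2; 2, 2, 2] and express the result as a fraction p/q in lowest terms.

-19/12

Build up convergents one term at a time:
a_0 = -2: -2/1
a_1 = 2: -3/2
a_2 = 2: -8/5
a_3 = 2: -19/12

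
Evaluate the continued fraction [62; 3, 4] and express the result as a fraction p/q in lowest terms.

810/13

a_0 = 62: 62/1
a_1 = 3: 187/3
a_2 = 4: 810/13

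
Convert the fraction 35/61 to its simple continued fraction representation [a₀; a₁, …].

35 = 0·61 + 35, so a_0 = 0
61 = 1·35 + 26, so a_1 = 1
35 = 1·26 + 9, so a_2 = 1
26 = 2·9 + 8, so a_3 = 2
9 = 1·8 + 1, so a_4 = 1
8 = 8·1 + 0, so a_5 = 8

[0; 1, 1, 2, 1, 8]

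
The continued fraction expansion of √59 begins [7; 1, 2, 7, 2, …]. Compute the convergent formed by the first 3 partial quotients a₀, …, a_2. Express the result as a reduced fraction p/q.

23/3

Build up convergents one term at a time:
a_0 = 7: 7/1
a_1 = 1: 8/1
a_2 = 2: 23/3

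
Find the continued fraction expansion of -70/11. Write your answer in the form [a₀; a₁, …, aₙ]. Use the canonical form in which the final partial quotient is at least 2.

⌊-70/11⌋ = -7, remainder 7
⌊11/7⌋ = 1, remainder 4
⌊7/4⌋ = 1, remainder 3
⌊4/3⌋ = 1, remainder 1
⌊3/1⌋ = 3, remainder 0

[-7; 1, 1, 1, 3]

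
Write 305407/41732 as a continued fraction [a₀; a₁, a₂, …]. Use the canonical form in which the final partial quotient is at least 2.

Repeatedly divide and take the remainder:
305407 = 7·41732 + 13283, so a_0 = 7
41732 = 3·13283 + 1883, so a_1 = 3
13283 = 7·1883 + 102, so a_2 = 7
1883 = 18·102 + 47, so a_3 = 18
102 = 2·47 + 8, so a_4 = 2
47 = 5·8 + 7, so a_5 = 5
8 = 1·7 + 1, so a_6 = 1
7 = 7·1 + 0, so a_7 = 7

[7; 3, 7, 18, 2, 5, 1, 7]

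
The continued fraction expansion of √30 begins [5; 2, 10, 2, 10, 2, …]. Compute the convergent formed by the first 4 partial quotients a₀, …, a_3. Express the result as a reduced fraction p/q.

Start with 2.
10 + 1/(2/1) = 10 + 1/2 = 21/2
2 + 1/(21/2) = 2 + 2/21 = 44/21
5 + 1/(44/21) = 5 + 21/44 = 241/44

241/44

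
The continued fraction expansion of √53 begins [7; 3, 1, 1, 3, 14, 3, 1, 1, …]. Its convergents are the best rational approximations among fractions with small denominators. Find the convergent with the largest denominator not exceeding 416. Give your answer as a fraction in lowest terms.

2599/357

a_0 = 7: 7/1  (≤ bound)
a_1 = 3: 22/3  (≤ bound)
a_2 = 1: 29/4  (≤ bound)
a_3 = 1: 51/7  (≤ bound)
a_4 = 3: 182/25  (≤ bound)
a_5 = 14: 2599/357  (≤ bound)
a_6 = 3: 7979/1096  (> 416, stop)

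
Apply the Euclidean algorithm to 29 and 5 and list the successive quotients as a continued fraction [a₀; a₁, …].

Apply division with remainder until the remainder is 0:
29 = 5·5 + 4, so a_0 = 5
5 = 1·4 + 1, so a_1 = 1
4 = 4·1 + 0, so a_2 = 4

[5; 1, 4]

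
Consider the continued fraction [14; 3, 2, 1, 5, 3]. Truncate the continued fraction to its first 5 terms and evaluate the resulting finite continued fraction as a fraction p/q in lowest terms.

815/57

Compute successive convergents:
a_0 = 14: 14/1
a_1 = 3: 43/3
a_2 = 2: 100/7
a_3 = 1: 143/10
a_4 = 5: 815/57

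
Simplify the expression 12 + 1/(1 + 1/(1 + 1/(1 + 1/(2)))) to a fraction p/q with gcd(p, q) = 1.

101/8

Compute successive convergents:
a_0 = 12: 12/1
a_1 = 1: 13/1
a_2 = 1: 25/2
a_3 = 1: 38/3
a_4 = 2: 101/8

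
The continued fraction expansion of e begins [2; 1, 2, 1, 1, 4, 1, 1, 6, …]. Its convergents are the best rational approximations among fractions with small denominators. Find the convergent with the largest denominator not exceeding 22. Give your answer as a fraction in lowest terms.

19/7

List convergents until the denominator exceeds the bound:
a_0 = 2: 2/1  (≤ bound)
a_1 = 1: 3/1  (≤ bound)
a_2 = 2: 8/3  (≤ bound)
a_3 = 1: 11/4  (≤ bound)
a_4 = 1: 19/7  (≤ bound)
a_5 = 4: 87/32  (> 22, stop)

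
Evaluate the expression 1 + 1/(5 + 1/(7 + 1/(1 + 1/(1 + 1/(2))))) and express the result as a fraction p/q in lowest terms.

233/195

a_0 = 1: 1/1
a_1 = 5: 6/5
a_2 = 7: 43/36
a_3 = 1: 49/41
a_4 = 1: 92/77
a_5 = 2: 233/195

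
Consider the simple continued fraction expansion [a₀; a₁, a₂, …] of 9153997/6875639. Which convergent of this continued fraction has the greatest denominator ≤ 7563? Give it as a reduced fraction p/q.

1354/1017

List convergents until the denominator exceeds the bound:
a_0 = 1: 1/1  (≤ bound)
a_1 = 3: 4/3  (≤ bound)
a_2 = 56: 225/169  (≤ bound)
a_3 = 6: 1354/1017  (≤ bound)
a_4 = 26: 35429/26611  (> 7563, stop)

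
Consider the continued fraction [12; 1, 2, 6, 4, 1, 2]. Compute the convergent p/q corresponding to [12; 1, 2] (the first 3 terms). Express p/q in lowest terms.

Use the convergent recurrence hₖ = aₖ·hₖ₋₁ + hₖ₋₂ (and likewise for the denominators kₖ):
a_0 = 12: 12/1
a_1 = 1: 13/1
a_2 = 2: 38/3

38/3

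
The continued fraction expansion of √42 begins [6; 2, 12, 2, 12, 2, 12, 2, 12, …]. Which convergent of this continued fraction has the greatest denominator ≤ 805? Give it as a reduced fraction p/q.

List convergents until the denominator exceeds the bound:
a_0 = 6: 6/1  (≤ bound)
a_1 = 2: 13/2  (≤ bound)
a_2 = 12: 162/25  (≤ bound)
a_3 = 2: 337/52  (≤ bound)
a_4 = 12: 4206/649  (≤ bound)
a_5 = 2: 8749/1350  (> 805, stop)

4206/649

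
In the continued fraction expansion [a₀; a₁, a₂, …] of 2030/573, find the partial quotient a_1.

1

Run the Euclidean algorithm, recording each quotient:
2030 = 3·573 + 311, so a_0 = 3
573 = 1·311 + 262, so a_1 = 1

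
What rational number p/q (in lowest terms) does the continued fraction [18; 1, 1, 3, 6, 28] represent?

23006/1239

Start with 28.
6 + 1/(28/1) = 6 + 1/28 = 169/28
3 + 1/(169/28) = 3 + 28/169 = 535/169
1 + 1/(535/169) = 1 + 169/535 = 704/535
1 + 1/(704/535) = 1 + 535/704 = 1239/704
18 + 1/(1239/704) = 18 + 704/1239 = 23006/1239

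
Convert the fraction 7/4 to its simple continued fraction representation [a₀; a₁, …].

Apply division with remainder until the remainder is 0:
7 = 1·4 + 3, so a_0 = 1
4 = 1·3 + 1, so a_1 = 1
3 = 3·1 + 0, so a_2 = 3

[1; 1, 3]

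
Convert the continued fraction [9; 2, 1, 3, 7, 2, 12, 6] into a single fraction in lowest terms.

121367/12963

Build up convergents one term at a time:
a_0 = 9: 9/1
a_1 = 2: 19/2
a_2 = 1: 28/3
a_3 = 3: 103/11
a_4 = 7: 749/80
a_5 = 2: 1601/171
a_6 = 12: 19961/2132
a_7 = 6: 121367/12963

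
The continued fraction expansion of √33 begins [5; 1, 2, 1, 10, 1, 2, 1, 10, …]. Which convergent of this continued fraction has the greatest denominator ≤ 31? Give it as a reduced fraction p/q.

a_0 = 5: 5/1  (≤ bound)
a_1 = 1: 6/1  (≤ bound)
a_2 = 2: 17/3  (≤ bound)
a_3 = 1: 23/4  (≤ bound)
a_4 = 10: 247/43  (> 31, stop)

23/4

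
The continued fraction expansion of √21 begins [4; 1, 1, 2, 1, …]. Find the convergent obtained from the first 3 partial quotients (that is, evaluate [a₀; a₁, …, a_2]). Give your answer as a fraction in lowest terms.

Collapse the nested fraction from the inside out:
Start with 1.
1 + 1/(1/1) = 1 + 1/1 = 2/1
4 + 1/(2/1) = 4 + 1/2 = 9/2

9/2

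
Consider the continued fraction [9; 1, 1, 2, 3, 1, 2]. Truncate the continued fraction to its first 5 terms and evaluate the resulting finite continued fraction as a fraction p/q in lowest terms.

a_0 = 9: 9/1
a_1 = 1: 10/1
a_2 = 1: 19/2
a_3 = 2: 48/5
a_4 = 3: 163/17

163/17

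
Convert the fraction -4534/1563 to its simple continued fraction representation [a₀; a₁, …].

[-3; 10, 11, 1, 12]

Repeatedly divide and take the remainder:
⌊-4534/1563⌋ = -3, remainder 155
⌊1563/155⌋ = 10, remainder 13
⌊155/13⌋ = 11, remainder 12
⌊13/12⌋ = 1, remainder 1
⌊12/1⌋ = 12, remainder 0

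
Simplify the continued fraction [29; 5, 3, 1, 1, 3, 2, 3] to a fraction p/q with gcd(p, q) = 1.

Start with 3.
2 + 1/(3/1) = 2 + 1/3 = 7/3
3 + 1/(7/3) = 3 + 3/7 = 24/7
1 + 1/(24/7) = 1 + 7/24 = 31/24
1 + 1/(31/24) = 1 + 24/31 = 55/31
3 + 1/(55/31) = 3 + 31/55 = 196/55
5 + 1/(196/55) = 5 + 55/196 = 1035/196
29 + 1/(1035/196) = 29 + 196/1035 = 30211/1035

30211/1035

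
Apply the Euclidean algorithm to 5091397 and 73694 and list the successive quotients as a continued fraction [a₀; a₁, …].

Repeatedly divide and take the remainder:
5091397 ÷ 73694 → quotient 69, remainder 6511
73694 ÷ 6511 → quotient 11, remainder 2073
6511 ÷ 2073 → quotient 3, remainder 292
2073 ÷ 292 → quotient 7, remainder 29
292 ÷ 29 → quotient 10, remainder 2
29 ÷ 2 → quotient 14, remainder 1
2 ÷ 1 → quotient 2, remainder 0

[69; 11, 3, 7, 10, 14, 2]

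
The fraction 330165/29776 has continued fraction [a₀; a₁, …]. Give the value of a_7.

6

Apply division with remainder until the remainder is 0:
⌊330165/29776⌋ = 11, remainder 2629
⌊29776/2629⌋ = 11, remainder 857
⌊2629/857⌋ = 3, remainder 58
⌊857/58⌋ = 14, remainder 45
⌊58/45⌋ = 1, remainder 13
⌊45/13⌋ = 3, remainder 6
⌊13/6⌋ = 2, remainder 1
⌊6/1⌋ = 6, remainder 0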